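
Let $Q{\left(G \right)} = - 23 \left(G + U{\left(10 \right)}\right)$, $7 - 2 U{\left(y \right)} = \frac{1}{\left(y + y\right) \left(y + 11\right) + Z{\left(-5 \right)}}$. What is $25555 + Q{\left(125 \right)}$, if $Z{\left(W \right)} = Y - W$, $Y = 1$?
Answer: $\frac{19254797}{852} \approx 22600.0$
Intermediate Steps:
$Z{\left(W \right)} = 1 - W$
$U{\left(y \right)} = \frac{7}{2} - \frac{1}{2 \left(6 + 2 y \left(11 + y\right)\right)}$ ($U{\left(y \right)} = \frac{7}{2} - \frac{1}{2 \left(\left(y + y\right) \left(y + 11\right) + \left(1 - -5\right)\right)} = \frac{7}{2} - \frac{1}{2 \left(2 y \left(11 + y\right) + \left(1 + 5\right)\right)} = \frac{7}{2} - \frac{1}{2 \left(2 y \left(11 + y\right) + 6\right)} = \frac{7}{2} - \frac{1}{2 \left(6 + 2 y \left(11 + y\right)\right)}$)
$Q{\left(G \right)} = - \frac{68563}{852} - 23 G$ ($Q{\left(G \right)} = - 23 \left(G + \frac{41 + 14 \cdot 10^{2} + 154 \cdot 10}{4 \left(3 + 10^{2} + 11 \cdot 10\right)}\right) = - 23 \left(G + \frac{41 + 14 \cdot 100 + 1540}{4 \left(3 + 100 + 110\right)}\right) = - 23 \left(G + \frac{41 + 1400 + 1540}{4 \cdot 213}\right) = - 23 \left(G + \frac{1}{4} \cdot \frac{1}{213} \cdot 2981\right) = - 23 \left(G + \frac{2981}{852}\right) = - 23 \left(\frac{2981}{852} + G\right) = - \frac{68563}{852} - 23 G$)
$25555 + Q{\left(125 \right)} = 25555 - \frac{2518063}{852} = \frac{19254797}{852}$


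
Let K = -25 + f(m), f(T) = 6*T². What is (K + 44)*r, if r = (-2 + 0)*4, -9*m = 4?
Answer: -4360/27 ≈ -161.48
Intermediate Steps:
m = -4/9 (m = -⅑*4 = -4/9 ≈ -0.44444)
r = -8 (r = -2*4 = -8)
K = -643/27 (K = -25 + 6*(-4/9)² = -25 + 6*(16/81) = -25 + 32/27 = -643/27 ≈ -23.815)
(K + 44)*r = (-643/27 + 44)*(-8) = (545/27)*(-8) = -4360/27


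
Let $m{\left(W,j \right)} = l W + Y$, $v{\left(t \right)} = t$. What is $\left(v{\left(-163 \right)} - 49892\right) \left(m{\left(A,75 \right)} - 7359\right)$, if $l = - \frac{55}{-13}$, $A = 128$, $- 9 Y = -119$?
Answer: $\frac{13282861760}{39} \approx 3.4059 \cdot 10^{8}$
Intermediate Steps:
$Y = \frac{119}{9}$ ($Y = \left(- \frac{1}{9}\right) \left(-119\right) = \frac{119}{9} \approx 13.222$)
$l = \frac{55}{13}$ ($l = \left(-55\right) \left(- \frac{1}{13}\right) = \frac{55}{13} \approx 4.2308$)
$m{\left(W,j \right)} = \frac{119}{9} + \frac{55 W}{13}$ ($m{\left(W,j \right)} = \frac{55 W}{13} + \frac{119}{9} = \frac{119}{9} + \frac{55 W}{13}$)
$\left(v{\left(-163 \right)} - 49892\right) \left(m{\left(A,75 \right)} - 7359\right) = \left(-163 - 49892\right) \left(\left(\frac{119}{9} + \frac{55}{13} \cdot 128\right) - 7359\right) = - 50055 \left(\left(\frac{119}{9} + \frac{7040}{13}\right) - 7359\right) = - 50055 \left(\frac{64907}{117} - 7359\right) = \left(-50055\right) \left(- \frac{796096}{117}\right) = \frac{13282861760}{39}$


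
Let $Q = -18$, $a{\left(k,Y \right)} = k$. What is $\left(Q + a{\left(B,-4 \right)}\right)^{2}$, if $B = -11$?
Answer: $841$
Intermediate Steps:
$\left(Q + a{\left(B,-4 \right)}\right)^{2} = \left(-18 - 11\right)^{2} = \left(-29\right)^{2} = 841$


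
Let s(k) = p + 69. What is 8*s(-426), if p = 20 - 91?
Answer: -16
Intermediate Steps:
p = -71
s(k) = -2 (s(k) = -71 + 69 = -2)
8*s(-426) = 8*(-2) = -16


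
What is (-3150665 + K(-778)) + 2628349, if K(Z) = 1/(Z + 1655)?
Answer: -458071131/877 ≈ -5.2232e+5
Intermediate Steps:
K(Z) = 1/(1655 + Z)
(-3150665 + K(-778)) + 2628349 = (-3150665 + 1/(1655 - 778)) + 2628349 = (-3150665 + 1/877) + 2628349 = -2763133204/877 + 2628349 = -458071131/877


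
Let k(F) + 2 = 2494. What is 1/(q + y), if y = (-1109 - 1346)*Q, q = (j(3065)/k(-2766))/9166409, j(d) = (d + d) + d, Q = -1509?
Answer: 22842691228/84622919709801855 ≈ 2.6993e-7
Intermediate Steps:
k(F) = 2492 (k(F) = -2 + 2494 = 2492)
j(d) = 3*d (j(d) = 2*d + d = 3*d)
q = 9195/22842691228 (q = ((3*3065)/2492)/9166409 = (9195*(1/2492))*(1/9166409) = (9195/2492)*(1/9166409) = 9195/22842691228 ≈ 4.0254e-7)
y = 3704595 (y = (-1109 - 1346)*(-1509) = -2455*(-1509) = 3704595)
1/(q + y) = 1/(9195/22842691228 + 3704595) = 1/(84622919709801855/22842691228) = 22842691228/84622919709801855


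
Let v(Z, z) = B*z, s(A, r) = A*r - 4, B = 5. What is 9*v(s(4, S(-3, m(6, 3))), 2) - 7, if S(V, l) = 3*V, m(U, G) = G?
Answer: 83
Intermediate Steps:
s(A, r) = -4 + A*r
v(Z, z) = 5*z
9*v(s(4, S(-3, m(6, 3))), 2) - 7 = 9*(5*2) - 7 = 9*10 - 7 = 90 - 7 = 83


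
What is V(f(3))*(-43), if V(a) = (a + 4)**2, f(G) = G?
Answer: -2107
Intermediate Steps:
V(a) = (4 + a)**2
V(f(3))*(-43) = (4 + 3)**2*(-43) = 7**2*(-43) = 49*(-43) = -2107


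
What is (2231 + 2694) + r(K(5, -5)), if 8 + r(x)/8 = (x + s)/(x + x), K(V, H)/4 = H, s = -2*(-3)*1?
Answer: 24319/5 ≈ 4863.8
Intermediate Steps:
s = 6 (s = 6*1 = 6)
K(V, H) = 4*H
r(x) = -64 + 4*(6 + x)/x (r(x) = -64 + 8*((x + 6)/(x + x)) = -64 + 8*((6 + x)/((2*x))) = -64 + 8*((6 + x)*(1/(2*x))) = -64 + 8*((6 + x)/(2*x)) = -64 + 4*(6 + x)/x)
(2231 + 2694) + r(K(5, -5)) = (2231 + 2694) + (-60 + 24/((4*(-5)))) = 4925 + (-60 + 24/(-20)) = 4925 + (-60 + 24*(-1/20)) = 4925 + (-60 - 6/5) = 4925 - 306/5 = 24319/5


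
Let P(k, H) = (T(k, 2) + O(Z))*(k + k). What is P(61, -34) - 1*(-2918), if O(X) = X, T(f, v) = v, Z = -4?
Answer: 2674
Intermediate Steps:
P(k, H) = -4*k (P(k, H) = (2 - 4)*(k + k) = -4*k)
P(61, -34) - 1*(-2918) = -4*61 - 1*(-2918) = -244 + 2918 = 2674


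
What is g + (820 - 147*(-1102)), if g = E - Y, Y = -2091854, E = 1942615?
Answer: 4197283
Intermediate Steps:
g = 4034469 (g = 1942615 - 1*(-2091854) = 1942615 + 2091854 = 4034469)
g + (820 - 147*(-1102)) = 4034469 + (820 - 147*(-1102)) = 4034469 + (820 + 161994) = 4034469 + 162814 = 4197283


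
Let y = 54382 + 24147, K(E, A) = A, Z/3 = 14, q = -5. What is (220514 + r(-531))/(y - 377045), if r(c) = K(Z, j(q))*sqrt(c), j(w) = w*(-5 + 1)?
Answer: -110257/149258 - 15*I*sqrt(59)/74629 ≈ -0.7387 - 0.0015439*I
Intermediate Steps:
j(w) = -4*w (j(w) = w*(-4) = -4*w)
Z = 42 (Z = 3*14 = 42)
y = 78529
r(c) = 20*sqrt(c) (r(c) = (-4*(-5))*sqrt(c) = 20*sqrt(c))
(220514 + r(-531))/(y - 377045) = (220514 + 20*sqrt(-531))/(78529 - 377045) = (220514 + 20*(3*I*sqrt(59)))/(-298516) = (220514 + 60*I*sqrt(59))*(-1/298516) = -110257/149258 - 15*I*sqrt(59)/74629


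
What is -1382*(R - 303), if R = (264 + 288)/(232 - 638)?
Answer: 85386870/203 ≈ 4.2063e+5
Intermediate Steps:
R = -276/203 (R = 552/(-406) = 552*(-1/406) = -276/203 ≈ -1.3596)
-1382*(R - 303) = -1382*(-276/203 - 303) = -1382*(-61785/203) = 85386870/203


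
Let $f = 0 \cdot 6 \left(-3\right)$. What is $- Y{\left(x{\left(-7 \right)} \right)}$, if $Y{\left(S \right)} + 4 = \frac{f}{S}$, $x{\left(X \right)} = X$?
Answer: $4$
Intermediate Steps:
$f = 0$ ($f = 0 \left(-3\right) = 0$)
$Y{\left(S \right)} = -4$ ($Y{\left(S \right)} = -4 + \frac{0}{S} = -4 + 0 = -4$)
$- Y{\left(x{\left(-7 \right)} \right)} = \left(-1\right) \left(-4\right) = 4$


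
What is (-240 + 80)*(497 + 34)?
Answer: -84960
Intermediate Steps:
(-240 + 80)*(497 + 34) = -160*531 = -84960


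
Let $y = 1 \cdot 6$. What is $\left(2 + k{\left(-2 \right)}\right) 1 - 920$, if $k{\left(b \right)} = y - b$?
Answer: $-910$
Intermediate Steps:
$y = 6$
$k{\left(b \right)} = 6 - b$
$\left(2 + k{\left(-2 \right)}\right) 1 - 920 = \left(2 + \left(6 - -2\right)\right) 1 - 920 = \left(2 + \left(6 + 2\right)\right) 1 - 920 = \left(2 + 8\right) 1 - 920 = 10 \cdot 1 - 920 = 10 - 920 = -910$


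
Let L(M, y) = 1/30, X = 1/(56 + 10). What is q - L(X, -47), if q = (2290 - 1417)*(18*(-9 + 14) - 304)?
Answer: -5604661/30 ≈ -1.8682e+5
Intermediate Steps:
X = 1/66 ≈ 0.015152
L(M, y) = 1/30
q = -186822 (q = 873*(18*5 - 304) = 873*(90 - 304) = 873*(-214) = -186822)
q - L(X, -47) = -186822 - 1*1/30 = -186822 - 1/30 = -5604661/30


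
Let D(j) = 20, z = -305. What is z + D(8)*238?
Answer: 4455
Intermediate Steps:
z + D(8)*238 = -305 + 20*238 = -305 + 4760 = 4455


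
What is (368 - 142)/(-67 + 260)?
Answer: 226/193 ≈ 1.1710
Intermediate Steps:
(368 - 142)/(-67 + 260) = 226/193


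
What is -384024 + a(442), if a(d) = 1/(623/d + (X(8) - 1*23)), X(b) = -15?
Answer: -6210820594/16173 ≈ -3.8402e+5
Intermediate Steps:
a(d) = 1/(-38 + 623/d) (a(d) = 1/(623/d + (-15 - 1*23)) = 1/(623/d + (-15 - 23)) = 1/(623/d - 38) = 1/(-38 + 623/d))
-384024 + a(442) = -384024 + 442/(623 - 38*442) = -384024 + 442/(623 - 16796) = -384024 + 442/(-16173) = -384024 + 442*(-1/16173) = -384024 - 442/16173 = -6210820594/16173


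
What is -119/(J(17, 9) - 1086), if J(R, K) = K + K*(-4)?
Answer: 17/159 ≈ 0.10692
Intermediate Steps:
J(R, K) = -3*K (J(R, K) = K - 4*K = -3*K)
-119/(J(17, 9) - 1086) = -119/(-3*9 - 1086) = -119/(-27 - 1086) = -119/(-1113) = -119*(-1/1113) = 17/159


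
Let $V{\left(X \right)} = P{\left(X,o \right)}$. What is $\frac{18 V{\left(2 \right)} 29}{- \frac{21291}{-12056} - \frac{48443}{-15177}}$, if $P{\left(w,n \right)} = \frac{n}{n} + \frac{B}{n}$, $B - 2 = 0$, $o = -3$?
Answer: $\frac{31837460688}{907162315} \approx 35.096$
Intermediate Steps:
$B = 2$ ($B = 2 + 0 = 2$)
$P{\left(w,n \right)} = 1 + \frac{2}{n}$ ($P{\left(w,n \right)} = \frac{n}{n} + \frac{2}{n} = 1 + \frac{2}{n}$)
$V{\left(X \right)} = \frac{1}{3}$ ($V{\left(X \right)} = \frac{2 - 3}{-3} = \left(- \frac{1}{3}\right) \left(-1\right) = \frac{1}{3}$)
$\frac{18 V{\left(2 \right)} 29}{- \frac{21291}{-12056} - \frac{48443}{-15177}} = \frac{18 \cdot \frac{1}{3} \cdot 29}{- \frac{21291}{-12056} - \frac{48443}{-15177}} = \frac{6 \cdot 29}{\left(-21291\right) \left(- \frac{1}{12056}\right) - - \frac{48443}{15177}} = \frac{174}{\frac{21291}{12056} + \frac{48443}{15177}} = \frac{174}{\frac{907162315}{182973912}} = 174 \cdot \frac{182973912}{907162315} = \frac{31837460688}{907162315}$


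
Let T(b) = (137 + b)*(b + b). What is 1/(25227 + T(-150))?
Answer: 1/29127 ≈ 3.4332e-5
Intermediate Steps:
T(b) = 2*b*(137 + b) (T(b) = (137 + b)*(2*b) = 2*b*(137 + b))
1/(25227 + T(-150)) = 1/(25227 + 2*(-150)*(137 - 150)) = 1/(25227 + 2*(-150)*(-13)) = 1/(25227 + 3900) = 1/29127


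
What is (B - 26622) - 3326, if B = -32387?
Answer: -62335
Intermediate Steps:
(B - 26622) - 3326 = (-32387 - 26622) - 3326 = -59009 - 3326 = -62335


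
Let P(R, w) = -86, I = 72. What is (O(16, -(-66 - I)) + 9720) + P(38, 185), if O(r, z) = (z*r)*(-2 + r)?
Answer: 40546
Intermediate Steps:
O(r, z) = r*z*(-2 + r) (O(r, z) = (r*z)*(-2 + r) = r*z*(-2 + r))
(O(16, -(-66 - I)) + 9720) + P(38, 185) = (16*(-(-66 - 1*72))*(-2 + 16) + 9720) - 86 = (16*(-(-66 - 72))*14 + 9720) - 86 = (16*(-1*(-138))*14 + 9720) - 86 = (16*138*14 + 9720) - 86 = (30912 + 9720) - 86 = 40632 - 86 = 40546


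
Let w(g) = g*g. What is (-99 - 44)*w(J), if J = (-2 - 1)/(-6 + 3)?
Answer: -143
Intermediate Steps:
J = 1 (J = -3/(-3) = -3*(-⅓) = 1)
w(g) = g²
(-99 - 44)*w(J) = (-99 - 44)*1² = -143*1 = -143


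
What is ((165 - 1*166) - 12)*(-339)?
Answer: 4407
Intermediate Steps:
((165 - 1*166) - 12)*(-339) = ((165 - 166) - 12)*(-339) = (-1 - 12)*(-339) = -13*(-339) = 4407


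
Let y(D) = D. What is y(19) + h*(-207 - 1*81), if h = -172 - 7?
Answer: 51571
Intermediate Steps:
h = -179
y(19) + h*(-207 - 1*81) = 19 - 179*(-207 - 1*81) = 19 - 179*(-207 - 81) = 19 - 179*(-288) = 19 + 51552 = 51571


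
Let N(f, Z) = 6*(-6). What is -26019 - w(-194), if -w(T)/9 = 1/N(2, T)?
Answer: -104077/4 ≈ -26019.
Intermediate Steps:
N(f, Z) = -36
w(T) = ¼ (w(T) = -9/(-36) = -9*(-1/36) = ¼)
-26019 - w(-194) = -26019 - 1*¼ = -26019 - ¼ = -104077/4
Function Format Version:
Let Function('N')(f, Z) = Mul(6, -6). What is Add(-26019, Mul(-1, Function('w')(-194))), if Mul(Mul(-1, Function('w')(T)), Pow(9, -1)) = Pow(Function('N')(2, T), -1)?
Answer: Rational(-104077, 4) ≈ -26019.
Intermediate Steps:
Function('N')(f, Z) = -36
Function('w')(T) = Rational(1, 4) (Function('w')(T) = Mul(-9, Pow(-36, -1)) = Mul(-9, Rational(-1, 36)) = Rational(1, 4))
Add(-26019, Mul(-1, Function('w')(-194))) = Add(-26019, Mul(-1, Rational(1, 4))) = Add(-26019, Rational(-1, 4)) = Rational(-104077, 4)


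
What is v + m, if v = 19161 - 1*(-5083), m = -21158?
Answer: 3086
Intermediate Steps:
v = 24244 (v = 19161 + 5083 = 24244)
v + m = 24244 - 21158 = 3086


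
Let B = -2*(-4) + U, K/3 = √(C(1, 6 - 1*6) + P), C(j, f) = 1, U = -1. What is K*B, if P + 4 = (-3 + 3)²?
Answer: 21*I*√3 ≈ 36.373*I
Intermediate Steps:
P = -4 (P = -4 + (-3 + 3)² = -4 + 0² = -4 + 0 = -4)
K = 3*I*√3 (K = 3*√(1 - 4) = 3*√(-3) = 3*(I*√3) = 3*I*√3 ≈ 5.1962*I)
B = 7 (B = -2*(-4) - 1 = 8 - 1 = 7)
K*B = (3*I*√3)*7 = 21*I*√3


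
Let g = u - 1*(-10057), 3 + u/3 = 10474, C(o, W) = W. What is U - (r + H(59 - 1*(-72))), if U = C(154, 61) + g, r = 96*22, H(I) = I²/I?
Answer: 39288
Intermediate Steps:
u = 31413 (u = -9 + 3*10474 = -9 + 31422 = 31413)
g = 41470 (g = 31413 - 1*(-10057) = 31413 + 10057 = 41470)
H(I) = I
r = 2112
U = 41531 (U = 61 + 41470 = 41531)
U - (r + H(59 - 1*(-72))) = 41531 - (2112 + (59 - 1*(-72))) = 41531 - (2112 + (59 + 72)) = 41531 - (2112 + 131) = 41531 - 1*2243 = 41531 - 2243 = 39288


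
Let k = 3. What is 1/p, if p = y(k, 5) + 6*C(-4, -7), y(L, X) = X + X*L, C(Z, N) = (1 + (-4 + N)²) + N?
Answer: 1/710 ≈ 0.0014085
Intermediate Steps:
C(Z, N) = 1 + N + (-4 + N)²
y(L, X) = X + L*X
p = 710 (p = 5*(1 + 3) + 6*(1 - 7 + (-4 - 7)²) = 5*4 + 6*(1 - 7 + (-11)²) = 20 + 6*(1 - 7 + 121) = 20 + 6*115 = 20 + 690 = 710)
1/p = 1/710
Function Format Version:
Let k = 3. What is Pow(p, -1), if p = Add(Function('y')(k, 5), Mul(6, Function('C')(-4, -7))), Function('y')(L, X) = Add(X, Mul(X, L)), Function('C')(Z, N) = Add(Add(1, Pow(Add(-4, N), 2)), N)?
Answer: Rational(1, 710) ≈ 0.0014085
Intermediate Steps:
Function('C')(Z, N) = Add(1, N, Pow(Add(-4, N), 2))
Function('y')(L, X) = Add(X, Mul(L, X))
p = 710 (p = Add(Mul(5, Add(1, 3)), Mul(6, Add(1, -7, Pow(Add(-4, -7), 2)))) = Add(Mul(5, 4), Mul(6, Add(1, -7, Pow(-11, 2)))) = Add(20, Mul(6, Add(1, -7, 121))) = Add(20, Mul(6, 115)) = Add(20, 690) = 710)
Pow(p, -1) = Pow(710, -1) = Rational(1, 710)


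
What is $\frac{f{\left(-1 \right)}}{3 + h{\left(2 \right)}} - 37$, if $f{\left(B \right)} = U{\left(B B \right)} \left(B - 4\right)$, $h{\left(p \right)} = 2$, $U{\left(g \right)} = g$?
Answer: $-38$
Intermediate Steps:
$f{\left(B \right)} = B^{2} \left(-4 + B\right)$ ($f{\left(B \right)} = B B \left(B - 4\right) = B^{2} \left(-4 + B\right)$)
$\frac{f{\left(-1 \right)}}{3 + h{\left(2 \right)}} - 37 = \frac{\left(-1\right)^{2} \left(-4 - 1\right)}{3 + 2} - 37 = \frac{1 \left(-5\right)}{5} - 37 = \left(-5\right) \frac{1}{5} - 37 = -1 - 37 = -38$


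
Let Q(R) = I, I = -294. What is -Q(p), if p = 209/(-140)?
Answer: 294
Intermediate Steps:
p = -209/140 (p = 209*(-1/140) = -209/140 ≈ -1.4929)
Q(R) = -294
-Q(p) = -1*(-294) = 294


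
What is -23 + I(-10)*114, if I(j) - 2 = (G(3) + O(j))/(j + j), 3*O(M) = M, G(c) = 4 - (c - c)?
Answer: 1006/5 ≈ 201.20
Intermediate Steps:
G(c) = 4 (G(c) = 4 - 1*0 = 4 + 0 = 4)
O(M) = M/3
I(j) = 2 + (4 + j/3)/(2*j) (I(j) = 2 + (4 + j/3)/(j + j) = 2 + (4 + j/3)/((2*j)) = 2 + (4 + j/3)*(1/(2*j)) = 2 + (4 + j/3)/(2*j))
-23 + I(-10)*114 = -23 + (13/6 + 2/(-10))*114 = -23 + (13/6 + 2*(-⅒))*114 = -23 + (13/6 - ⅕)*114 = -23 + (59/30)*114 = -23 + 1121/5 = 1006/5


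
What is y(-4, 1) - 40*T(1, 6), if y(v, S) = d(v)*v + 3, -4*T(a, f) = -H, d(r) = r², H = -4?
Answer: -21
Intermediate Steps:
T(a, f) = -1 (T(a, f) = -(-1)*(-4)/4 = -¼*4 = -1)
y(v, S) = 3 + v³ (y(v, S) = v²*v + 3 = v³ + 3 = 3 + v³)
y(-4, 1) - 40*T(1, 6) = (3 + (-4)³) - 40*(-1) = (3 - 64) + 40 = -61 + 40 = -21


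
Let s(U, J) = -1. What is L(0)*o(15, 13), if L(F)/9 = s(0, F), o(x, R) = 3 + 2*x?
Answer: -297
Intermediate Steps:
L(F) = -9 (L(F) = 9*(-1) = -9)
L(0)*o(15, 13) = -9*(3 + 2*15) = -9*(3 + 30) = -9*33 = -297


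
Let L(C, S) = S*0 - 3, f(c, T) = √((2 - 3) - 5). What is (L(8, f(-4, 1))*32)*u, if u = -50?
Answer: 4800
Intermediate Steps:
f(c, T) = I*√6 (f(c, T) = √(-1 - 5) = √(-6) = I*√6)
L(C, S) = -3 (L(C, S) = 0 - 3 = -3)
(L(8, f(-4, 1))*32)*u = -3*32*(-50) = -96*(-50) = 4800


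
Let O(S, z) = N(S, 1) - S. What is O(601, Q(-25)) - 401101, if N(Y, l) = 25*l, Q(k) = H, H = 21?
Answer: -401677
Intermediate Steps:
Q(k) = 21
O(S, z) = 25 - S (O(S, z) = 25*1 - S = 25 - S)
O(601, Q(-25)) - 401101 = (25 - 1*601) - 401101 = (25 - 601) - 401101 = -576 - 401101 = -401677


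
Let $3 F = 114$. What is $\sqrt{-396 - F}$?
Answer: $i \sqrt{434} \approx 20.833 i$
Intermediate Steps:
$F = 38$ ($F = \frac{1}{3} \cdot 114 = 38$)
$\sqrt{-396 - F} = \sqrt{-396 - 38} = \sqrt{-434} = i \sqrt{434}$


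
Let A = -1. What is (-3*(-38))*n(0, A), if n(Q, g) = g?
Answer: -114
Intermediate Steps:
(-3*(-38))*n(0, A) = -3*(-38)*(-1) = 114*(-1) = -114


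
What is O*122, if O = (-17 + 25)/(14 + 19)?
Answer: 976/33 ≈ 29.576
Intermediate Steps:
O = 8/33 ≈ 0.24242
O*122 = (8/33)*122 = 976/33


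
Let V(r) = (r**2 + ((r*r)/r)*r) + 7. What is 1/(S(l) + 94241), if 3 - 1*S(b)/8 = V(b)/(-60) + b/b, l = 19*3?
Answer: 3/285373 ≈ 1.0513e-5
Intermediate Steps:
V(r) = 7 + 2*r**2 (V(r) = (r**2 + (r**2/r)*r) + 7 = (r**2 + r*r) + 7 = (r**2 + r**2) + 7 = 2*r**2 + 7 = 7 + 2*r**2)
l = 57
S(b) = 254/15 + 4*b**2/15 (S(b) = 24 - 8*((7 + 2*b**2)/(-60) + b/b) = 24 - 8*((7 + 2*b**2)*(-1/60) + 1) = 24 - 8*((-7/60 - b**2/30) + 1) = 24 - 8*(53/60 - b**2/30) = 24 + (-106/15 + 4*b**2/15) = 254/15 + 4*b**2/15)
1/(S(l) + 94241) = 1/((254/15 + (4/15)*57**2) + 94241) = 1/((254/15 + (4/15)*3249) + 94241) = 1/((254/15 + 4332/5) + 94241) = 1/(2650/3 + 94241) = 1/(285373/3) = 3/285373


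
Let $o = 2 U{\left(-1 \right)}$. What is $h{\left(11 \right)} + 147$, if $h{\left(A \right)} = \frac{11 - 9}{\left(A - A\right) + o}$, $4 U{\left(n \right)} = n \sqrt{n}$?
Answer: $147 + 4 i \approx 147.0 + 4.0 i$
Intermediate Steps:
$U{\left(n \right)} = \frac{n^{\frac{3}{2}}}{4}$ ($U{\left(n \right)} = \frac{n \sqrt{n}}{4} = \frac{n^{\frac{3}{2}}}{4}$)
$o = - \frac{i}{2}$ ($o = 2 \frac{\left(-1\right)^{\frac{3}{2}}}{4} = 2 \frac{\left(-1\right) i}{4} = 2 \left(- \frac{i}{4}\right) = - \frac{i}{2} \approx - 0.5 i$)
$h{\left(A \right)} = 4 i$ ($h{\left(A \right)} = \frac{11 - 9}{\left(A - A\right) - \frac{i}{2}} = \frac{2}{0 - \frac{i}{2}} = \frac{2}{\left(- \frac{1}{2}\right) i} = 2 \cdot 2 i = 4 i$)
$h{\left(11 \right)} + 147 = 4 i + 147 = 147 + 4 i$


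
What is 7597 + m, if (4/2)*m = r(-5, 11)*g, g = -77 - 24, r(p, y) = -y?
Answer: 16305/2 ≈ 8152.5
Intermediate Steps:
g = -101
m = 1111/2 (m = (-1*11*(-101))/2 = (-11*(-101))/2 = (½)*1111 = 1111/2 ≈ 555.50)
7597 + m = 7597 + 1111/2 = 16305/2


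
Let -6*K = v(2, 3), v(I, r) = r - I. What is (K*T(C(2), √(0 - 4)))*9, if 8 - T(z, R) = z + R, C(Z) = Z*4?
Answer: 3*I ≈ 3.0*I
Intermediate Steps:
K = -⅙ (K = -(3 - 1*2)/6 = -(3 - 2)/6 = -⅙*1 = -⅙ ≈ -0.16667)
C(Z) = 4*Z
T(z, R) = 8 - R - z (T(z, R) = 8 - (z + R) = 8 - (R + z) = 8 + (-R - z) = 8 - R - z)
(K*T(C(2), √(0 - 4)))*9 = -(8 - √(0 - 4) - 4*2)/6*9 = -(8 - √(-4) - 1*8)/6*9 = -(8 - 2*I - 8)/6*9 = -(-1)*I/3*9 = (I/3)*9 = 3*I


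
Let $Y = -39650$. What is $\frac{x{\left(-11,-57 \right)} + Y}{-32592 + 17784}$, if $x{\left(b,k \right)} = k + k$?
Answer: $\frac{9941}{3702} \approx 2.6853$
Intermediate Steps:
$x{\left(b,k \right)} = 2 k$
$\frac{x{\left(-11,-57 \right)} + Y}{-32592 + 17784} = \frac{2 \left(-57\right) - 39650}{-32592 + 17784} = \frac{-114 - 39650}{-14808} = \left(-39764\right) \left(- \frac{1}{14808}\right) = \frac{9941}{3702}$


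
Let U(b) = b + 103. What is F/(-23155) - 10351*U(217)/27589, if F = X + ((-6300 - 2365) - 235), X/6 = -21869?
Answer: -72831164454/638823295 ≈ -114.01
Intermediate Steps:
U(b) = 103 + b
X = -131214 (X = 6*(-21869) = -131214)
F = -140114 (F = -131214 + ((-6300 - 2365) - 235) = -131214 + (-8665 - 235) = -131214 - 8900 = -140114)
F/(-23155) - 10351*U(217)/27589 = -140114/(-23155) - 10351/(27589/(103 + 217)) = -140114*(-1/23155) - 10351/(27589/320) = 140114/23155 - 10351/(27589*(1/320)) = 140114/23155 - 10351/27589/320 = 140114/23155 - 10351*320/27589 = 140114/23155 - 3312320/27589 = -72831164454/638823295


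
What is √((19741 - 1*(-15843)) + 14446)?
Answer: √50030 ≈ 223.67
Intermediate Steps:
√((19741 - 1*(-15843)) + 14446) = √((19741 + 15843) + 14446) = √(35584 + 14446) = √50030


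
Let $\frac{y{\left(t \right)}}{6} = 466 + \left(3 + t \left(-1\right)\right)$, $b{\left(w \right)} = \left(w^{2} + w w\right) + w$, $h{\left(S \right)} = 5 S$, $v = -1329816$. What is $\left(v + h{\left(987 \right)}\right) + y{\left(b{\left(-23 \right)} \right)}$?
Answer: $-1328277$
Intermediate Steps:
$b{\left(w \right)} = w + 2 w^{2}$ ($b{\left(w \right)} = \left(w^{2} + w^{2}\right) + w = 2 w^{2} + w = w + 2 w^{2}$)
$y{\left(t \right)} = 2814 - 6 t$ ($y{\left(t \right)} = 6 \left(466 + \left(3 + t \left(-1\right)\right)\right) = 6 \left(466 - \left(-3 + t\right)\right) = 6 \left(469 - t\right) = 2814 - 6 t$)
$\left(v + h{\left(987 \right)}\right) + y{\left(b{\left(-23 \right)} \right)} = \left(-1329816 + 5 \cdot 987\right) + \left(2814 - 6 \left(- 23 \left(1 + 2 \left(-23\right)\right)\right)\right) = \left(-1329816 + 4935\right) + \left(2814 - 6 \left(- 23 \left(1 - 46\right)\right)\right) = -1324881 + \left(2814 - 6 \left(\left(-23\right) \left(-45\right)\right)\right) = -1324881 + \left(2814 - 6210\right) = -1324881 - 3396 = -1328277$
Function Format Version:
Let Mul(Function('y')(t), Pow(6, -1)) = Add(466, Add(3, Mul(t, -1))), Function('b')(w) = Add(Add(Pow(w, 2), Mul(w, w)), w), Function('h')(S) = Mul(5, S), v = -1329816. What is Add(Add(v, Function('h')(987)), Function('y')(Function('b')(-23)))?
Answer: -1328277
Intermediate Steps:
Function('b')(w) = Add(w, Mul(2, Pow(w, 2))) (Function('b')(w) = Add(Add(Pow(w, 2), Pow(w, 2)), w) = Add(Mul(2, Pow(w, 2)), w) = Add(w, Mul(2, Pow(w, 2))))
Function('y')(t) = Add(2814, Mul(-6, t)) (Function('y')(t) = Mul(6, Add(466, Add(3, Mul(t, -1)))) = Mul(6, Add(466, Add(3, Mul(-1, t)))) = Mul(6, Add(469, Mul(-1, t))) = Add(2814, Mul(-6, t)))
Add(Add(v, Function('h')(987)), Function('y')(Function('b')(-23))) = Add(Add(-1329816, Mul(5, 987)), Add(2814, Mul(-6, Mul(-23, Add(1, Mul(2, -23)))))) = Add(Add(-1329816, 4935), Add(2814, Mul(-6, Mul(-23, Add(1, -46))))) = Add(-1324881, Add(2814, Mul(-6, Mul(-23, -45)))) = Add(-1324881, Add(2814, Mul(-6, 1035))) = Add(-1324881, Add(2814, -6210)) = Add(-1324881, -3396) = -1328277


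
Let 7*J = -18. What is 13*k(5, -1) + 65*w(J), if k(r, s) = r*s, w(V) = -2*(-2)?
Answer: 195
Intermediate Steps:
J = -18/7 (J = (1/7)*(-18) = -18/7 ≈ -2.5714)
w(V) = 4
13*k(5, -1) + 65*w(J) = 13*(5*(-1)) + 65*4 = 13*(-5) + 260 = -65 + 260 = 195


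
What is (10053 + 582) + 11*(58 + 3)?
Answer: 11306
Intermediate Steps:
(10053 + 582) + 11*(58 + 3) = 10635 + 11*61 = 10635 + 671 = 11306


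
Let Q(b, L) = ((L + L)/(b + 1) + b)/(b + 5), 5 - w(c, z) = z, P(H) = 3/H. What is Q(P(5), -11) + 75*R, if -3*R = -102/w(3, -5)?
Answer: 28297/112 ≈ 252.65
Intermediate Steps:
w(c, z) = 5 - z
Q(b, L) = (b + 2*L/(1 + b))/(5 + b) (Q(b, L) = ((2*L)/(1 + b) + b)/(5 + b) = (2*L/(1 + b) + b)/(5 + b) = (b + 2*L/(1 + b))/(5 + b))
R = 17/5 (R = -(-34)/(5 - 1*(-5)) = -(-34)/(5 + 5) = -(-34)/10 = -⅓*(-51/5) = 17/5 ≈ 3.4000)
Q(P(5), -11) + 75*R = (3/5 + (3/5)² + 2*(-11))/(5 + (3/5)² + 6*(3/5)) + 75*(17/5) = (3*(⅕) + (3*(⅕))² - 22)/(5 + (3*(⅕))² + 6*(3*(⅕))) + 255 = (⅗ + (⅗)² - 22)/(5 + (⅗)² + 6*(⅗)) + 255 = (⅗ + 9/25 - 22)/(5 + 9/25 + 18/5) + 255 = -526/25/(224/25) + 255 = (25/224)*(-526/25) + 255 = -263/112 + 255 = 28297/112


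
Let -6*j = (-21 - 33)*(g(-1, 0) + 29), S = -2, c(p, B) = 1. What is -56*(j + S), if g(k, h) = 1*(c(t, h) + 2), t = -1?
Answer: -16016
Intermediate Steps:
g(k, h) = 3 (g(k, h) = 1*(1 + 2) = 1*3 = 3)
j = 288 (j = -(-21 - 33)*(3 + 29)/6 = -(-9)*32 = -⅙*(-1728) = 288)
-56*(j + S) = -56*(288 - 2) = -56*286 = -16016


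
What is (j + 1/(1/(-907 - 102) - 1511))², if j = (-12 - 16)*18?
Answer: 590437651751549281/2324405160000 ≈ 2.5402e+5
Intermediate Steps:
j = -504 (j = -28*18 = -504)
(j + 1/(1/(-907 - 102) - 1511))² = (-504 + 1/(1/(-907 - 102) - 1511))² = (-504 + 1/(1/(-1009) - 1511))² = (-504 + 1/(-1/1009 - 1511))² = (-504 + 1/(-1524600/1009))² = (-504 - 1009/1524600)² = (-768399409/1524600)² = 590437651751549281/2324405160000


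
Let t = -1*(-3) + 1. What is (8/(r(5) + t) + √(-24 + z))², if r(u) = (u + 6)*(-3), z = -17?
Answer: (8 - 29*I*√41)²/841 ≈ -40.924 - 3.5328*I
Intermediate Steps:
r(u) = -18 - 3*u (r(u) = (6 + u)*(-3) = -18 - 3*u)
t = 4 (t = 3 + 1 = 4)
(8/(r(5) + t) + √(-24 + z))² = (8/((-18 - 3*5) + 4) + √(-24 - 17))² = (8/((-18 - 15) + 4) + √(-41))² = (8/(-33 + 4) + I*√41)² = (8/(-29) + I*√41)² = (-1/29*8 + I*√41)² = (-8/29 + I*√41)²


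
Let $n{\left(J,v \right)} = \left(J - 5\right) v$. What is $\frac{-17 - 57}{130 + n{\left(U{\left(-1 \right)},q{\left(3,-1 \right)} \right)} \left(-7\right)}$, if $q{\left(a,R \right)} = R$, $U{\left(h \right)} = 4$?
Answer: $- \frac{74}{123} \approx -0.60163$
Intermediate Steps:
$n{\left(J,v \right)} = v \left(-5 + J\right)$ ($n{\left(J,v \right)} = \left(-5 + J\right) v = v \left(-5 + J\right)$)
$\frac{-17 - 57}{130 + n{\left(U{\left(-1 \right)},q{\left(3,-1 \right)} \right)} \left(-7\right)} = \frac{-17 - 57}{130 + - (-5 + 4) \left(-7\right)} = \frac{1}{130 + \left(-1\right) \left(-1\right) \left(-7\right)} \left(-74\right) = \frac{1}{130 + 1 \left(-7\right)} \left(-74\right) = \frac{1}{130 - 7} \left(-74\right) = \frac{1}{123} \left(-74\right) = - \frac{74}{123}$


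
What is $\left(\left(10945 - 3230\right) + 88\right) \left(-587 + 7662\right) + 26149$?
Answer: $55232374$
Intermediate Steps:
$\left(\left(10945 - 3230\right) + 88\right) \left(-587 + 7662\right) + 26149 = \left(7715 + 88\right) 7075 + 26149 = 7803 \cdot 7075 + 26149 = 55206225 + 26149 = 55232374$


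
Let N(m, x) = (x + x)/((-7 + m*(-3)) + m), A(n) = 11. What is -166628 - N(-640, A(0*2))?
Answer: -212117466/1273 ≈ -1.6663e+5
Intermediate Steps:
N(m, x) = 2*x/(-7 - 2*m) (N(m, x) = (2*x)/((-7 - 3*m) + m) = (2*x)/(-7 - 2*m) = 2*x/(-7 - 2*m))
-166628 - N(-640, A(0*2)) = -166628 - (-2)*11/(7 + 2*(-640)) = -166628 - (-2)*11/(7 - 1280) = -166628 - (-2)*11/(-1273) = -166628 - (-2)*11*(-1)/1273 = -166628 - 1*22/1273 = -166628 - 22/1273 = -212117466/1273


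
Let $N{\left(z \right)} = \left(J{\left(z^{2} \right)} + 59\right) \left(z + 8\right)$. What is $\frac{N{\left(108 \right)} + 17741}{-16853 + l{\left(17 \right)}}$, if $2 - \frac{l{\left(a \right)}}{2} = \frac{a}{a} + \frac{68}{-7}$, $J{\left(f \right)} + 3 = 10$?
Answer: $- \frac{177779}{117821} \approx -1.5089$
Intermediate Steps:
$J{\left(f \right)} = 7$ ($J{\left(f \right)} = -3 + 10 = 7$)
$l{\left(a \right)} = \frac{150}{7}$ ($l{\left(a \right)} = 4 - 2 \left(\frac{a}{a} + \frac{68}{-7}\right) = 4 - 2 \left(1 + 68 \left(- \frac{1}{7}\right)\right) = 4 - 2 \left(1 - \frac{68}{7}\right) = 4 - - \frac{122}{7} = 4 + \frac{122}{7} = \frac{150}{7}$)
$N{\left(z \right)} = 528 + 66 z$ ($N{\left(z \right)} = \left(7 + 59\right) \left(z + 8\right) = 66 \left(8 + z\right) = 528 + 66 z$)
$\frac{N{\left(108 \right)} + 17741}{-16853 + l{\left(17 \right)}} = \frac{\left(528 + 66 \cdot 108\right) + 17741}{-16853 + \frac{150}{7}} = \frac{\left(528 + 7128\right) + 17741}{- \frac{117821}{7}} = \left(7656 + 17741\right) \left(- \frac{7}{117821}\right) = 25397 \left(- \frac{7}{117821}\right) = - \frac{177779}{117821}$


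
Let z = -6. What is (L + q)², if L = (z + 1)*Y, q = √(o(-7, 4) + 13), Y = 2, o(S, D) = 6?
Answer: (-10 + √19)² ≈ 31.822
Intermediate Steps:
q = √19 (q = √(6 + 13) = √19 ≈ 4.3589)
L = -10 (L = (-6 + 1)*2 = -5*2 = -10)
(L + q)² = (-10 + √19)²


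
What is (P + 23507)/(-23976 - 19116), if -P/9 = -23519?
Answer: -117589/21546 ≈ -5.4576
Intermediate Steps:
P = 211671 (P = -9*(-23519) = 211671)
(P + 23507)/(-23976 - 19116) = (211671 + 23507)/(-23976 - 19116) = 235178/(-43092) = 235178*(-1/43092) = -117589/21546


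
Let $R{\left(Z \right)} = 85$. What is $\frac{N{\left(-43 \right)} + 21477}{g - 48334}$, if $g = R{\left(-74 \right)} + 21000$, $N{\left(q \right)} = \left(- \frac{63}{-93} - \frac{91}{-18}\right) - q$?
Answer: $- \frac{12011359}{15204942} \approx -0.78996$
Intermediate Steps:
$N{\left(q \right)} = \frac{3199}{558} - q$ ($N{\left(q \right)} = \left(\left(-63\right) \left(- \frac{1}{93}\right) - - \frac{91}{18}\right) - q = \left(\frac{21}{31} + \frac{91}{18}\right) - q = \frac{3199}{558} - q$)
$g = 21085$ ($g = 85 + 21000 = 21085$)
$\frac{N{\left(-43 \right)} + 21477}{g - 48334} = \frac{\left(\frac{3199}{558} - -43\right) + 21477}{21085 - 48334} = \frac{\left(\frac{3199}{558} + 43\right) + 21477}{-27249} = \left(\frac{27193}{558} + 21477\right) \left(- \frac{1}{27249}\right) = \frac{12011359}{558} \left(- \frac{1}{27249}\right) = - \frac{12011359}{15204942}$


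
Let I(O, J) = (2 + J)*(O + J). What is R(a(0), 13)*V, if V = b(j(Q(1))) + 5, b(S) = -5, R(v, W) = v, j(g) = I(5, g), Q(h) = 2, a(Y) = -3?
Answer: 0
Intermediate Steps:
I(O, J) = (2 + J)*(J + O)
j(g) = 10 + g**2 + 7*g (j(g) = g**2 + 2*g + 2*5 + g*5 = g**2 + 2*g + 10 + 5*g = 10 + g**2 + 7*g)
V = 0 (V = -5 + 5 = 0)
R(a(0), 13)*V = -3*0 = 0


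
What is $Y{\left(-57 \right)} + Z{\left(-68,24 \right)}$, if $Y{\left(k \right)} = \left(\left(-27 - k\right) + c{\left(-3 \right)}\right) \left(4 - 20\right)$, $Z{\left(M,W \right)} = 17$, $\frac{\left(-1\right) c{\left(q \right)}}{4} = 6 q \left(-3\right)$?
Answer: $2993$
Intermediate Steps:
$c{\left(q \right)} = 72 q$ ($c{\left(q \right)} = - 4 \cdot 6 q \left(-3\right) = - 4 \left(- 18 q\right) = 72 q$)
$Y{\left(k \right)} = 3888 + 16 k$ ($Y{\left(k \right)} = \left(\left(-27 - k\right) + 72 \left(-3\right)\right) \left(4 - 20\right) = \left(\left(-27 - k\right) - 216\right) \left(-16\right) = \left(-243 - k\right) \left(-16\right) = 3888 + 16 k$)
$Y{\left(-57 \right)} + Z{\left(-68,24 \right)} = \left(3888 + 16 \left(-57\right)\right) + 17 = \left(3888 - 912\right) + 17 = 2976 + 17 = 2993$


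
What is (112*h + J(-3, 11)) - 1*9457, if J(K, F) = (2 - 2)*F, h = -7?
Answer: -10241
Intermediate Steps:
J(K, F) = 0 (J(K, F) = 0*F = 0)
(112*h + J(-3, 11)) - 1*9457 = (112*(-7) + 0) - 1*9457 = (-784 + 0) - 9457 = -784 - 9457 = -10241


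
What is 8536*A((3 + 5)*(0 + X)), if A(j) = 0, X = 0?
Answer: 0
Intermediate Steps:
8536*A((3 + 5)*(0 + X)) = 8536*0 = 0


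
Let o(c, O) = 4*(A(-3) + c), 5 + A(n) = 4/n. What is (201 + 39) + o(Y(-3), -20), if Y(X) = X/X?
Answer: 656/3 ≈ 218.67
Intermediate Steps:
Y(X) = 1
A(n) = -5 + 4/n
o(c, O) = -76/3 + 4*c (o(c, O) = 4*((-5 + 4/(-3)) + c) = 4*((-5 + 4*(-⅓)) + c) = 4*((-5 - 4/3) + c) = 4*(-19/3 + c) = -76/3 + 4*c)
(201 + 39) + o(Y(-3), -20) = (201 + 39) + (-76/3 + 4*1) = 240 + (-76/3 + 4) = 240 - 64/3 = 656/3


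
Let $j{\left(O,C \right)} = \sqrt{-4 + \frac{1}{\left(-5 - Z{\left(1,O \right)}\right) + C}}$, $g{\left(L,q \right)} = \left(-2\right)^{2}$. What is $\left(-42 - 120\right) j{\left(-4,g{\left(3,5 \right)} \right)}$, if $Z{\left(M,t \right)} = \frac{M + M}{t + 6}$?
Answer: $- 243 i \sqrt{2} \approx - 343.65 i$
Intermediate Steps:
$g{\left(L,q \right)} = 4$
$Z{\left(M,t \right)} = \frac{2 M}{6 + t}$
$j{\left(O,C \right)} = \sqrt{-4 + \frac{1}{-5 + C - \frac{2}{6 + O}}}$ ($j{\left(O,C \right)} = \sqrt{-4 + \frac{1}{\left(-5 - 2 \cdot 1 \frac{1}{6 + O}\right) + C}} = \sqrt{-4 + \frac{1}{\left(-5 - \frac{2}{6 + O}\right) + C}} = \sqrt{-4 + \frac{1}{-5 + C - \frac{2}{6 + O}}}$)
$\left(-42 - 120\right) j{\left(-4,g{\left(3,5 \right)} \right)} = \left(-42 - 120\right) \sqrt{\frac{-8 - \left(6 - 4\right) \left(21 - 16\right)}{2 + \left(5 - 4\right) \left(6 - 4\right)}} = - 162 \sqrt{\frac{-8 - 2 \left(21 - 16\right)}{2 + \left(5 - 4\right) 2}} = - 162 \sqrt{\frac{-8 - 2 \cdot 5}{2 + 1 \cdot 2}} = - 162 \sqrt{\frac{-8 - 10}{2 + 2}} = - 162 \sqrt{\frac{1}{4} \left(-18\right)} = - 162 \sqrt{- \frac{9}{2}} = - 162 \frac{3 i \sqrt{2}}{2} = - 243 i \sqrt{2}$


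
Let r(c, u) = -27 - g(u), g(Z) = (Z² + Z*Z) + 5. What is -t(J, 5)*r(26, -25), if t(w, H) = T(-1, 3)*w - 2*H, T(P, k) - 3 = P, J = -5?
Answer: -25640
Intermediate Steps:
T(P, k) = 3 + P
g(Z) = 5 + 2*Z² (g(Z) = (Z² + Z²) + 5 = 2*Z² + 5 = 5 + 2*Z²)
r(c, u) = -32 - 2*u² (r(c, u) = -27 - (5 + 2*u²) = -27 + (-5 - 2*u²) = -32 - 2*u²)
t(w, H) = -2*H + 2*w (t(w, H) = (3 - 1)*w - 2*H = 2*w - 2*H = -2*H + 2*w)
-t(J, 5)*r(26, -25) = -(-2*5 + 2*(-5))*(-32 - 2*(-25)²) = -(-10 - 10)*(-32 - 2*625) = -(-20)*(-32 - 1250) = -(-20)*(-1282) = -1*25640 = -25640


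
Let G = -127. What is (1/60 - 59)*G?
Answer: 449453/60 ≈ 7490.9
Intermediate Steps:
(1/60 - 59)*G = (1/60 - 59)*(-127) = -3539/60*(-127) = 449453/60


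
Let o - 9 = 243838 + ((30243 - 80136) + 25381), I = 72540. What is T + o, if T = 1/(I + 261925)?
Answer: 73359880776/334465 ≈ 2.1934e+5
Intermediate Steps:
T = 1/334465 (T = 1/(72540 + 261925) = 1/334465 ≈ 2.9899e-6)
o = 219335 (o = 9 + (243838 + ((30243 - 80136) + 25381)) = 9 + (243838 + (-49893 + 25381)) = 9 + (243838 - 24512) = 9 + 219326 = 219335)
T + o = 1/334465 + 219335 = 73359880776/334465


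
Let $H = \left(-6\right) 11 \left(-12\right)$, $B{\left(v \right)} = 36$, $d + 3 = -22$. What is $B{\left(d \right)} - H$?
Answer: $-756$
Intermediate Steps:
$d = -25$ ($d = -3 - 22 = -25$)
$H = 792$ ($H = \left(-66\right) \left(-12\right) = 792$)
$B{\left(d \right)} - H = 36 - 792 = -756$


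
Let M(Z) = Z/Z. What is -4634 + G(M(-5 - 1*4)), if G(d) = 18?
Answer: -4616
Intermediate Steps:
M(Z) = 1
-4634 + G(M(-5 - 1*4)) = -4634 + 18 = -4616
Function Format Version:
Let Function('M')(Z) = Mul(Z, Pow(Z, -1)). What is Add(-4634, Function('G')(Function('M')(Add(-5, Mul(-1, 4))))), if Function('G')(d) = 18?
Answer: -4616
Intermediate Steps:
Function('M')(Z) = 1
Add(-4634, Function('G')(Function('M')(Add(-5, Mul(-1, 4))))) = Add(-4634, 18) = -4616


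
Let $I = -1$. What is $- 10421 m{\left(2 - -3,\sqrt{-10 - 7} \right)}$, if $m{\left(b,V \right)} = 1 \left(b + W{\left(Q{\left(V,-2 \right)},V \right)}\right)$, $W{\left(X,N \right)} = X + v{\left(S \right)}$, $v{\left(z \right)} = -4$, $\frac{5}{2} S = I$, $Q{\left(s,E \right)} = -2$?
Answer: $10421$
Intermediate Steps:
$S = - \frac{2}{5}$ ($S = \frac{2}{5} \left(-1\right) = - \frac{2}{5} \approx -0.4$)
$W{\left(X,N \right)} = -4 + X$ ($W{\left(X,N \right)} = X - 4 = -4 + X$)
$m{\left(b,V \right)} = -6 + b$ ($m{\left(b,V \right)} = 1 \left(b - 6\right) = 1 \left(-6 + b\right) = -6 + b$)
$- 10421 m{\left(2 - -3,\sqrt{-10 - 7} \right)} = - 10421 \left(-6 + \left(2 - -3\right)\right) = - 10421 \left(-6 + \left(2 + 3\right)\right) = - 10421 \left(-6 + 5\right) = \left(-10421\right) \left(-1\right) = 10421$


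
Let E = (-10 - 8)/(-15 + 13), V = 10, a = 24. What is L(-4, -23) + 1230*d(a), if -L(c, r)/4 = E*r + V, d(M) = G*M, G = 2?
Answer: 59828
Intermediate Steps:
d(M) = 2*M
E = 9 (E = -18/(-2) = -18*(-½) = 9)
L(c, r) = -40 - 36*r (L(c, r) = -4*(9*r + 10) = -4*(10 + 9*r) = -40 - 36*r)
L(-4, -23) + 1230*d(a) = (-40 - 36*(-23)) + 1230*(2*24) = (-40 + 828) + 1230*48 = 788 + 59040 = 59828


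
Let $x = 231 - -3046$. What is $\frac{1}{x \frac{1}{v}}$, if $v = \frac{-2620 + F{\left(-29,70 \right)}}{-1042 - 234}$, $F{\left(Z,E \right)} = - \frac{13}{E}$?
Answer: $\frac{183413}{292701640} \approx 0.00062662$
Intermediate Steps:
$v = \frac{183413}{89320}$ ($v = \frac{-2620 - \frac{13}{70}}{-1042 - 234} = \frac{-2620 - \frac{13}{70}}{-1276} = \left(-2620 - \frac{13}{70}\right) \left(- \frac{1}{1276}\right) = \left(- \frac{183413}{70}\right) \left(- \frac{1}{1276}\right) = \frac{183413}{89320} \approx 2.0534$)
$x = 3277$ ($x = 231 + 3046 = 3277$)
$\frac{1}{x \frac{1}{v}} = \frac{1}{3277 \frac{1}{\frac{183413}{89320}}} = \frac{1}{3277 \cdot \frac{89320}{183413}} = \frac{1}{\frac{292701640}{183413}} = \frac{183413}{292701640}$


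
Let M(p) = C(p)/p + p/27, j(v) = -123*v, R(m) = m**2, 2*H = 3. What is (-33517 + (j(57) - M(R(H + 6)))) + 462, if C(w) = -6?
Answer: -12020393/300 ≈ -40068.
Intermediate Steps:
H = 3/2 (H = (1/2)*3 = 3/2 ≈ 1.5000)
M(p) = -6/p + p/27
(-33517 + (j(57) - M(R(H + 6)))) + 462 = (-33517 + (-123*57 - (-6/(3/2 + 6)**2 + (3/2 + 6)**2/27))) + 462 = (-33517 + (-7011 - (-6/((15/2)**2) + (15/2)**2/27))) + 462 = (-33517 + (-7011 - (-6/225/4 + (1/27)*(225/4)))) + 462 = (-33517 + (-7011 - (-6*4/225 + 25/12))) + 462 = (-33517 + (-7011 - (-8/75 + 25/12))) + 462 = (-33517 + (-7011 - 1*593/300)) + 462 = (-33517 + (-7011 - 593/300)) + 462 = (-33517 - 2103893/300) + 462 = -12158993/300 + 462 = -12020393/300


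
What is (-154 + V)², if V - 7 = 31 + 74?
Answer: 1764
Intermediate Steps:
V = 112 (V = 7 + (31 + 74) = 7 + 105 = 112)
(-154 + V)² = (-154 + 112)² = (-42)² = 1764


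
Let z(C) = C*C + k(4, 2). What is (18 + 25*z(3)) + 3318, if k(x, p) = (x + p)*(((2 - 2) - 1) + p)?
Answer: 3711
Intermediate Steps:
k(x, p) = (-1 + p)*(p + x) (k(x, p) = (p + x)*((0 - 1) + p) = (p + x)*(-1 + p) = (-1 + p)*(p + x))
z(C) = 6 + C**2 (z(C) = C*C + (2**2 - 1*2 - 1*4 + 2*4) = C**2 + (4 - 2 - 4 + 8) = C**2 + 6 = 6 + C**2)
(18 + 25*z(3)) + 3318 = (18 + 25*(6 + 3**2)) + 3318 = (18 + 25*(6 + 9)) + 3318 = (18 + 25*15) + 3318 = (18 + 375) + 3318 = 393 + 3318 = 3711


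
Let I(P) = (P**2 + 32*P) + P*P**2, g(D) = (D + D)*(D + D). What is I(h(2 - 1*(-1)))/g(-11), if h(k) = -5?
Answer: -65/121 ≈ -0.53719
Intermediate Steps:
g(D) = 4*D**2 (g(D) = (2*D)*(2*D) = 4*D**2)
I(P) = P**2 + P**3 + 32*P (I(P) = (P**2 + 32*P) + P**3 = P**2 + P**3 + 32*P)
I(h(2 - 1*(-1)))/g(-11) = (-5*(32 - 5 + (-5)**2))/((4*(-11)**2)) = (-5*(32 - 5 + 25))/((4*121)) = -5*52/484 = -260*1/484 = -65/121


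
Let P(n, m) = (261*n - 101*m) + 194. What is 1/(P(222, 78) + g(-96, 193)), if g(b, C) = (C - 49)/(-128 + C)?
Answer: 65/3266914 ≈ 1.9896e-5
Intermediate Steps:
g(b, C) = (-49 + C)/(-128 + C)
P(n, m) = 194 - 101*m + 261*n (P(n, m) = (-101*m + 261*n) + 194 = 194 - 101*m + 261*n)
1/(P(222, 78) + g(-96, 193)) = 1/((194 - 101*78 + 261*222) + (-49 + 193)/(-128 + 193)) = 1/((194 - 7878 + 57942) + 144/65) = 1/(50258 + (1/65)*144) = 1/(50258 + 144/65) = 1/(3266914/65) = 65/3266914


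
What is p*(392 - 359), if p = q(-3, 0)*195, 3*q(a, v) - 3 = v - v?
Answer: 6435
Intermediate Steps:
q(a, v) = 1 (q(a, v) = 1 + (v - v)/3 = 1 + (⅓)*0 = 1 + 0 = 1)
p = 195 (p = 1*195 = 195)
p*(392 - 359) = 195*(392 - 359) = 195*33 = 6435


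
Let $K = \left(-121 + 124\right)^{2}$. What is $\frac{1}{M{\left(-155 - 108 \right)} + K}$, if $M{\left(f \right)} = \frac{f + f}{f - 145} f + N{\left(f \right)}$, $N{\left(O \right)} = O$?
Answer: $- \frac{204}{120985} \approx -0.0016862$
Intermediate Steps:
$M{\left(f \right)} = f + \frac{2 f^{2}}{-145 + f}$ ($M{\left(f \right)} = \frac{f + f}{f - 145} f + f = \frac{2 f}{-145 + f} f + f = \frac{2 f^{2}}{-145 + f} + f = f + \frac{2 f^{2}}{-145 + f}$)
$K = 9$ ($K = 3^{2} = 9$)
$\frac{1}{M{\left(-155 - 108 \right)} + K} = \frac{1}{\frac{\left(-155 - 108\right) \left(-145 + 3 \left(-155 - 108\right)\right)}{-145 - 263} + 9} = \frac{1}{- \frac{263 \left(-145 + 3 \left(-263\right)\right)}{-145 - 263} + 9} = \frac{1}{- \frac{263 \left(-145 - 789\right)}{-408} + 9} = \frac{1}{\left(-263\right) \left(- \frac{1}{408}\right) \left(-934\right) + 9} = \frac{1}{- \frac{122821}{204} + 9} = \frac{1}{- \frac{120985}{204}} = - \frac{204}{120985}$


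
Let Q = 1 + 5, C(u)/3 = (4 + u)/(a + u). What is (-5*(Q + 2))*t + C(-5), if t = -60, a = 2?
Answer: 2401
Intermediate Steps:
C(u) = 3*(4 + u)/(2 + u) (C(u) = 3*((4 + u)/(2 + u)) = 3*(4 + u)/(2 + u))
Q = 6
(-5*(Q + 2))*t + C(-5) = -5*(6 + 2)*(-60) + 3*(4 - 5)/(2 - 5) = -5*8*(-60) + 3*(-1)/(-3) = -40*(-60) + 3*(-⅓)*(-1) = 2400 + 1 = 2401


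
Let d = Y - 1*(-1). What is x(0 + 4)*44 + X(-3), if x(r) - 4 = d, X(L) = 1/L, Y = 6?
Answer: 1451/3 ≈ 483.67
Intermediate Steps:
d = 7 (d = 6 - 1*(-1) = 6 + 1 = 7)
x(r) = 11 (x(r) = 4 + 7 = 11)
x(0 + 4)*44 + X(-3) = 11*44 + 1/(-3) = 484 - 1/3 = 1451/3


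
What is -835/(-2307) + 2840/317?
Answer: 6816575/731319 ≈ 9.3209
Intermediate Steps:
-835/(-2307) + 2840/317 = -835*(-1/2307) + 2840*(1/317) = 835/2307 + 2840/317 = 6816575/731319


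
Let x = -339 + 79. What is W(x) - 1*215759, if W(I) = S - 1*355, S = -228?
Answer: -216342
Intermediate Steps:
x = -260
W(I) = -583 (W(I) = -228 - 1*355 = -228 - 355 = -583)
W(x) - 1*215759 = -583 - 1*215759 = -583 - 215759 = -216342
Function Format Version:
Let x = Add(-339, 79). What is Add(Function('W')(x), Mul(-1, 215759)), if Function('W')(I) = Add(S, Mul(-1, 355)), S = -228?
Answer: -216342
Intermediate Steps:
x = -260
Function('W')(I) = -583 (Function('W')(I) = Add(-228, Mul(-1, 355)) = Add(-228, -355) = -583)
Add(Function('W')(x), Mul(-1, 215759)) = Add(-583, Mul(-1, 215759)) = Add(-583, -215759) = -216342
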